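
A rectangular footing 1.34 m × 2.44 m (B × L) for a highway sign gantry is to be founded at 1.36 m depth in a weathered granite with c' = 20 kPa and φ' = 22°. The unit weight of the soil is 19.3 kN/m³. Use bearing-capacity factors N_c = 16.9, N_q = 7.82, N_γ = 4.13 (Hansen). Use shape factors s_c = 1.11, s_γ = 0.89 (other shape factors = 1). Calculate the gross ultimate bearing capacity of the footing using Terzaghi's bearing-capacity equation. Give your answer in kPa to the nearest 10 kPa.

q = γ·D_f = 19.3 × 1.36 = 26.248 kPa.
c·N_c·s_c = 20 × 16.9 × 1.11 = 375.18 kPa
q·N_q = 26.248 × 7.82 = 205.26 kPa
0.5·γ·B·N_γ·s_γ = 0.5 × 19.3 × 1.34 × 4.13 × 0.89 = 47.53 kPa
q_ult = 375.18 + 205.26 + 47.53 = 627.97 kPa.

q_ult ≈ 630 kPa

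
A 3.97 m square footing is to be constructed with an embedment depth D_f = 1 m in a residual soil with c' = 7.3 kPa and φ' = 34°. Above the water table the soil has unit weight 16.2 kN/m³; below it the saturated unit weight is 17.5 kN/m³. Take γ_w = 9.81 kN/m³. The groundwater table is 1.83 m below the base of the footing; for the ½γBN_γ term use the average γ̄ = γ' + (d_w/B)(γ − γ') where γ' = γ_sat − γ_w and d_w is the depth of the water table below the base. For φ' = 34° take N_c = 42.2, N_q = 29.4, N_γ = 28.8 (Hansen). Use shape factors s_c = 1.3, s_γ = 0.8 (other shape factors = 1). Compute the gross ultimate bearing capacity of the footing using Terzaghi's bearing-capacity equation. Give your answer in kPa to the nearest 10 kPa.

Overburden at base level: q = 16.2 × 1 = 16.2 kPa.
The water table is 1.83 m below the base (< B = 3.97 m), so the ½γBN_γ term uses γ̄ = γ' + (d_w/B)(γ − γ') = 7.69 + (1.83/3.97)(16.2 − 7.69) = 11.613 kN/m³.
Cohesion term c·N_c·s_c = 7.3 × 42.2 × 1.3 = 400.48 kPa; surcharge term q·N_q = 16.2 × 29.4 = 476.28 kPa; self-weight term 0.5·γ·B·N_γ·s_γ = 0.5 × 11.613 × 3.97 × 28.8 × 0.8 = 531.1 kPa.
q_ult = 400.48 + 476.28 + 531.1 = 1407.9 kPa.

q_ult ≈ 1410 kPa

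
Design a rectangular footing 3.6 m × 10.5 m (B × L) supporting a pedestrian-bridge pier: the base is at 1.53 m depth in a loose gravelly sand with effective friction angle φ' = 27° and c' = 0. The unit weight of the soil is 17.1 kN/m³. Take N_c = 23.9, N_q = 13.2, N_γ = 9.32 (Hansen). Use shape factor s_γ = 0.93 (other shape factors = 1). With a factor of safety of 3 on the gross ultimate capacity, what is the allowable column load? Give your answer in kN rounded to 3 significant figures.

q = γ·D_f = 17.1 × 1.53 = 26.163 kPa.
q·N_q = 26.163 × 13.2 = 345.35 kPa
0.5·γ·B·N_γ·s_γ = 0.5 × 17.1 × 3.6 × 9.32 × 0.93 = 266.79 kPa
q_ult = 345.35 + 266.79 = 612.14 kPa.
Gross allowable pressure q_all = 612.14 / 3 = 204.05 kPa.
Footing area = 37.8 m², so allowable column load = 204.05 × 37.8 = 7713 kN.

P_all ≈ 7710 kN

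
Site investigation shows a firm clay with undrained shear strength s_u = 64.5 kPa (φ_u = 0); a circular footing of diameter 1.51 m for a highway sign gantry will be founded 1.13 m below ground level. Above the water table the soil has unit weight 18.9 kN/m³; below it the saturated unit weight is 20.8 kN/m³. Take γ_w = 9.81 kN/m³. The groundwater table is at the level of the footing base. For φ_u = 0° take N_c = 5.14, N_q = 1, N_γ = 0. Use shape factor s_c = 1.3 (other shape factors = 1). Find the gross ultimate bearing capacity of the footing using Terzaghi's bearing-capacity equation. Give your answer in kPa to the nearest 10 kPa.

Overburden at base level: q = 18.9 × 1.13 = 21.357 kPa.
Cohesion term c·N_c·s_c = 64.5 × 5.14 × 1.3 = 430.99 kPa; surcharge term q·N_q = 21.357 × 1 = 21.357 kPa.
q_ult = 430.99 + 21.357 = 452.35 kPa.

q_ult ≈ 450 kPa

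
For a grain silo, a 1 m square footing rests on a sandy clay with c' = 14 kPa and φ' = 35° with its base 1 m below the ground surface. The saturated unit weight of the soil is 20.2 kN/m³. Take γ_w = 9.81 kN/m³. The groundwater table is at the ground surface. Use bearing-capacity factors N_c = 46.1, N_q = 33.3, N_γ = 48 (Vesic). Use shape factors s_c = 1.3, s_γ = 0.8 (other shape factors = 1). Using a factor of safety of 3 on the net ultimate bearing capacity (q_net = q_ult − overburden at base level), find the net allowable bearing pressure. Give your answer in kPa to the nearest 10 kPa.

Water table at ground surface, so effective unit weight γ' = 20.2 − 9.81 = 10.39 kN/m³ is used throughout; overburden q = 10.39 × 1 = 10.39 kPa; the same γ' applies in the ½γBN_γ term.
Cohesion term c·N_c·s_c = 14 × 46.1 × 1.3 = 839.02 kPa; surcharge term q·N_q = 10.39 × 33.3 = 345.99 kPa; self-weight term 0.5·γ·B·N_γ·s_γ = 0.5 × 10.39 × 1 × 48 × 0.8 = 199.49 kPa.
q_ult = 839.02 + 345.99 + 199.49 = 1384.5 kPa.
q_net = 1384.5 − 10.39 = 1374.1 kPa.
q_all(net) = 1374.1 / 3 = 458.03 kPa.

q_all(net) ≈ 460 kPa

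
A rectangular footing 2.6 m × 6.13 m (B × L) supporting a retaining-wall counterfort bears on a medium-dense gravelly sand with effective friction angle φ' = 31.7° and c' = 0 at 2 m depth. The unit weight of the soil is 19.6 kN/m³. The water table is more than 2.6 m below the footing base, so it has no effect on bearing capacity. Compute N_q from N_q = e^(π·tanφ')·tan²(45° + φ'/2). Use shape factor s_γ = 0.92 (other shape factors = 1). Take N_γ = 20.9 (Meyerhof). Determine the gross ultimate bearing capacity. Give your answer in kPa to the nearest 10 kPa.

tan31.7° = 0.6176, so N_q = e^(π×0.6176)·tan²(60.85°) = 6.961 × 3.215 = 22.38.
q = γ·D_f = 19.6 × 2 = 39.2 kPa.
q·N_q = 39.2 × 22.377 = 877.17 kPa
0.5·γ·B·N_γ·s_γ = 0.5 × 19.6 × 2.6 × 20.9 × 0.92 = 489.93 kPa
q_ult = 877.17 + 489.93 = 1367.1 kPa.

q_ult ≈ 1370 kPa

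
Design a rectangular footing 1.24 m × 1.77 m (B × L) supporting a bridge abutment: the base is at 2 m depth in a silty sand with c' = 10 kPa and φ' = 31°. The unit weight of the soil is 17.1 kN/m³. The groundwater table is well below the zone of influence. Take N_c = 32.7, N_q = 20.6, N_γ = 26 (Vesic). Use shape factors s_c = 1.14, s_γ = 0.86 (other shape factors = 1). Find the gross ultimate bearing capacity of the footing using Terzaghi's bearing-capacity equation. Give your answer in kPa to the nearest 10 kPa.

q_ult ≈ 1310 kPa

q = γ·D_f = 17.1 × 2 = 34.2 kPa.
c·N_c·s_c = 10 × 32.7 × 1.14 = 372.78 kPa
q·N_q = 34.2 × 20.6 = 704.52 kPa
0.5·γ·B·N_γ·s_γ = 0.5 × 17.1 × 1.24 × 26 × 0.86 = 237.06 kPa
q_ult = 372.78 + 704.52 + 237.06 = 1314.4 kPa.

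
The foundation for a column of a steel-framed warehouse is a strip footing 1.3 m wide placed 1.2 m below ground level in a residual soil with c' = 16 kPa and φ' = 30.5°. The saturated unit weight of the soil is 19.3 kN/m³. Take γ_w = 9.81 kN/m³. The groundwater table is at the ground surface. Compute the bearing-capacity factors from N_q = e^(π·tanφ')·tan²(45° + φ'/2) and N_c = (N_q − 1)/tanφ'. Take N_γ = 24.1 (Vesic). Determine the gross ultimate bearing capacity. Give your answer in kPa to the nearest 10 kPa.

tan30.5° = 0.589, so N_q = e^(π×0.589)·tan²(60.25°) = 6.363 × 3.061 = 19.48.
N_c = (19.48 − 1)/tan30.5° = 31.37.
With the water table at the surface the whole profile is submerged: γ' = 19.3 − 9.81 = 9.49 kN/m³, so q = γ'·D_f = 11.388 kPa; the same γ' applies in the ½γBN_γ term.
q_ult = c·N_c + q·N_q + 0.5·γ·B·N_γ
     = 16 × 31.372 + 11.388 × 19.479 + 0.5 × 9.49 × 1.3 × 24.1
     = 501.95 + 221.83 + 148.66 = 872.44 kPa.

q_ult ≈ 870 kPa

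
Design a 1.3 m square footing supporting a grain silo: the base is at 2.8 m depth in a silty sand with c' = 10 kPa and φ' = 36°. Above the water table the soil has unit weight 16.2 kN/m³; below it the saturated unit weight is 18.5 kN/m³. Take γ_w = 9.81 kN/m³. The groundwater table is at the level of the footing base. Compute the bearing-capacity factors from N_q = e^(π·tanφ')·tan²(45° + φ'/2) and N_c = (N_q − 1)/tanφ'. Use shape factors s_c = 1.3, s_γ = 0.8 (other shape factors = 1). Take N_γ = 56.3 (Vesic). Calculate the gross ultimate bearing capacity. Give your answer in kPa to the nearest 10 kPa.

tan36° = 0.7265, so N_q = e^(π×0.7265)·tan²(63°) = 9.801 × 3.852 = 37.75.
N_c = (37.75 − 1)/tan36° = 50.59.
Effective surcharge at the founding depth q = γ·D_f = 16.2 × 2.8 = 45.36 kPa.
The water table coincides with the base, so in the self-weight term γ → γ' = 8.69 kN/m³.
q_ult = c·N_c·s_c + q·N_q + 0.5·γ·B·N_γ·s_γ
     = 10 × 50.585 × 1.3 + 45.36 × 37.752 + 0.5 × 8.69 × 1.3 × 56.3 × 0.8
     = 657.61 + 1712.5 + 254.41 = 2624.5 kPa.

q_ult ≈ 2620 kPa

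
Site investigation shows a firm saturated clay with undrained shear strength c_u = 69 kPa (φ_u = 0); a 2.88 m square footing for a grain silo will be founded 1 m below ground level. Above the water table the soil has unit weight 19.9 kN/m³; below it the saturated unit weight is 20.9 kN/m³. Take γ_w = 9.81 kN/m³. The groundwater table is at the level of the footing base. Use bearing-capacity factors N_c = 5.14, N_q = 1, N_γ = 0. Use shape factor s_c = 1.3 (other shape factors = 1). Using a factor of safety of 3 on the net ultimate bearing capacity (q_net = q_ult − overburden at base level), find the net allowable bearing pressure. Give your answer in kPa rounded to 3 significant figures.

Effective surcharge at the founding depth q = γ·D_f = 19.9 × 1 = 19.9 kPa.
q_ult = c·N_c·s_c + q·N_q
     = 69 × 5.14 × 1.3 + 19.9 × 1
     = 461.06 + 19.9 = 480.96 kPa.
q_net = 480.96 − 19.9 = 461.06 kPa.
q_all(net) = 461.06 / 3 = 153.69 kPa.

q_all(net) ≈ 154 kPa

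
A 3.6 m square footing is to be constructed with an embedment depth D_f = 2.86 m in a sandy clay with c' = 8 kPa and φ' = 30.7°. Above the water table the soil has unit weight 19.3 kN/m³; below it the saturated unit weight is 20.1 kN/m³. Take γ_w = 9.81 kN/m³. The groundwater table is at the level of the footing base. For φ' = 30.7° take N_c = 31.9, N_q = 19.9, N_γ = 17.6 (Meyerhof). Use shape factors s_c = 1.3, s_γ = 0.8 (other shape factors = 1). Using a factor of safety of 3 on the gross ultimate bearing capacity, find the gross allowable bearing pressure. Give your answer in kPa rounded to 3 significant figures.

q_all ≈ 564 kPa

Overburden at base level: q = 19.3 × 2.86 = 55.198 kPa.
Below the base the soil is submerged, so the ½γBN_γ term uses γ' = 20.1 − 9.81 = 10.29 kN/m³.
Cohesion term c·N_c·s_c = 8 × 31.9 × 1.3 = 331.76 kPa; surcharge term q·N_q = 55.198 × 19.9 = 1098.4 kPa; self-weight term 0.5·γ·B·N_γ·s_γ = 0.5 × 10.29 × 3.6 × 17.6 × 0.8 = 260.79 kPa.
q_ult = 331.76 + 1098.4 + 260.79 = 1691 kPa.
q_all = 1691 / 3 = 563.66 kPa.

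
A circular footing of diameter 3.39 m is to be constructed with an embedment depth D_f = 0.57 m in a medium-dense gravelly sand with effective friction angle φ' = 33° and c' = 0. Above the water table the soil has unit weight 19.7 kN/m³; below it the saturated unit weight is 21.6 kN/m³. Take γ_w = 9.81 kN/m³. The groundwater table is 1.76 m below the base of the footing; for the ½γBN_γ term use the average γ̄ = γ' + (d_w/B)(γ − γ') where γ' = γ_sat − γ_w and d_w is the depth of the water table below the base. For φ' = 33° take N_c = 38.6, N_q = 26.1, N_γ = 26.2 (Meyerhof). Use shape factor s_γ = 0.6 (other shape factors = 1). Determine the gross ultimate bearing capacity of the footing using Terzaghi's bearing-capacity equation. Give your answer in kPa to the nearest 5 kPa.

q_ult ≈ 715 kPa

q = γ·D_f = 19.7 × 0.57 = 11.229 kPa.
γ' = 11.79 kN/m³; averaging over the depth B below the base, γ̄ = γ' + (d_w/B)(γ − γ') = 15.897 kN/m³.
q·N_q = 11.229 × 26.1 = 293.08 kPa
0.5·γ·B·N_γ·s_γ = 0.5 × 15.897 × 3.39 × 26.2 × 0.6 = 423.57 kPa
q_ult = 293.08 + 423.57 = 716.65 kPa.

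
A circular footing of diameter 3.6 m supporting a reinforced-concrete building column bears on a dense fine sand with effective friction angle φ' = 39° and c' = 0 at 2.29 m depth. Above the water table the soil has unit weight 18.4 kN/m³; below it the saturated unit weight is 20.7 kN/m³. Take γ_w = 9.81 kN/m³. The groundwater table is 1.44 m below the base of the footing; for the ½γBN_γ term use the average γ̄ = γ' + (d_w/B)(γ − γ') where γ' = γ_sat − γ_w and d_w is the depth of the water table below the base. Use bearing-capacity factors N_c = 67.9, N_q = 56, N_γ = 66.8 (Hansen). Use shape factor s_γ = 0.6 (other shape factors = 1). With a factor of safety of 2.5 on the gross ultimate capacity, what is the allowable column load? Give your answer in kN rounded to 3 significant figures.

q = γ·D_f = 18.4 × 2.29 = 42.136 kPa.
γ' = 10.89 kN/m³; averaging over the depth B below the base, γ̄ = γ' + (d_w/B)(γ − γ') = 13.894 kN/m³.
q·N_q = 42.136 × 56 = 2359.6 kPa
0.5·γ·B·N_γ·s_γ = 0.5 × 13.894 × 3.6 × 66.8 × 0.6 = 1002.4 kPa
q_ult = 2359.6 + 1002.4 = 3362 kPa.
Gross allowable pressure q_all = 3362 / 2.5 = 1344.8 kPa.
Footing area = 10.1788 m², so allowable column load = 1344.8 × 10.1788 = 13688 kN.

P_all ≈ 13700 kN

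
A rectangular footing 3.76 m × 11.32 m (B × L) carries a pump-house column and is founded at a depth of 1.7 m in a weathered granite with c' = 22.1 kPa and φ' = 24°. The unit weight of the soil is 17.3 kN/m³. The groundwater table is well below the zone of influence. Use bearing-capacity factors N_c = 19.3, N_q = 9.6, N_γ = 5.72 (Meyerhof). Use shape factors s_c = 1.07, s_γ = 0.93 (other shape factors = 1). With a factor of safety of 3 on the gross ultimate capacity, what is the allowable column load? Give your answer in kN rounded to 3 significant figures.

P_all ≈ 12900 kN

q = γ·D_f = 17.3 × 1.7 = 29.41 kPa.
c·N_c·s_c = 22.1 × 19.3 × 1.07 = 456.39 kPa
q·N_q = 29.41 × 9.6 = 282.34 kPa
0.5·γ·B·N_γ·s_γ = 0.5 × 17.3 × 3.76 × 5.72 × 0.93 = 173.01 kPa
q_ult = 456.39 + 282.34 + 173.01 = 911.74 kPa.
Gross allowable pressure q_all = 911.74 / 3 = 303.91 kPa.
Footing area = 42.5632 m², so allowable column load = 303.91 × 42.5632 = 12935 kN.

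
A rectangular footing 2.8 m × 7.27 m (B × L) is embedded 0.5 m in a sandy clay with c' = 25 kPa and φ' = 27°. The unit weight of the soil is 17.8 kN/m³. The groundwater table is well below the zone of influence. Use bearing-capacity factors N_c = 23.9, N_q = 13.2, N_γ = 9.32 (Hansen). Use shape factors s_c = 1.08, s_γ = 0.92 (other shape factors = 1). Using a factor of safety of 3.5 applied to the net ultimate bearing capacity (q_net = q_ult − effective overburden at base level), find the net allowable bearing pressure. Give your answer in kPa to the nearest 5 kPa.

q_all(net) ≈ 275 kPa

Effective surcharge at the founding depth q = γ·D_f = 17.8 × 0.5 = 8.9 kPa.
q_ult = c·N_c·s_c + q·N_q + 0.5·γ·B·N_γ·s_γ
     = 25 × 23.9 × 1.08 + 8.9 × 13.2 + 0.5 × 17.8 × 2.8 × 9.32 × 0.92
     = 645.3 + 117.48 + 213.67 = 976.45 kPa.
Net ultimate: q_net = 976.45 − 8.9 = 967.55 kPa.
q_all(net) = 967.55 / 3.5 = 276.44 kPa.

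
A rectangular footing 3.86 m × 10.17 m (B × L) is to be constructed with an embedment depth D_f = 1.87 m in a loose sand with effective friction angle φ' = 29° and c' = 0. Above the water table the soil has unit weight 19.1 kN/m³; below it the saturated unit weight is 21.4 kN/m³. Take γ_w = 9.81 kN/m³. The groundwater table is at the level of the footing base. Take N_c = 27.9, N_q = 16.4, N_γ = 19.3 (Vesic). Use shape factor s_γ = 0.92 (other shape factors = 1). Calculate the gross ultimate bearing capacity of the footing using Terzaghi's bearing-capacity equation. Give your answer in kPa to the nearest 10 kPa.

q_ult ≈ 980 kPa

Overburden at base level: q = 19.1 × 1.87 = 35.717 kPa.
Below the base the soil is submerged, so the ½γBN_γ term uses γ' = 21.4 − 9.81 = 11.59 kN/m³.
Surcharge term q·N_q = 35.717 × 16.4 = 585.76 kPa; self-weight term 0.5·γ·B·N_γ·s_γ = 0.5 × 11.59 × 3.86 × 19.3 × 0.92 = 397.18 kPa.
q_ult = 585.76 + 397.18 = 982.94 kPa.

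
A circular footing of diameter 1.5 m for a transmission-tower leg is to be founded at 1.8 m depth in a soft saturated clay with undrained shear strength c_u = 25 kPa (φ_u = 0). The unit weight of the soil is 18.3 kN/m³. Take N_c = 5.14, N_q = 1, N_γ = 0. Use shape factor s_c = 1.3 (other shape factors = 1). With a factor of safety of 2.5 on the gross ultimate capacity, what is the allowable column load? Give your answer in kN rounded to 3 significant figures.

P_all ≈ 141 kN

q = γ·D_f = 18.3 × 1.8 = 32.94 kPa.
c·N_c·s_c = 25 × 5.14 × 1.3 = 167.05 kPa
q·N_q = 32.94 × 1 = 32.94 kPa
q_ult = 167.05 + 32.94 = 199.99 kPa.
Gross allowable pressure q_all = 199.99 / 2.5 = 79.996 kPa.
Footing area = 1.7671 m², so allowable column load = 79.996 × 1.7671 = 141.36 kN.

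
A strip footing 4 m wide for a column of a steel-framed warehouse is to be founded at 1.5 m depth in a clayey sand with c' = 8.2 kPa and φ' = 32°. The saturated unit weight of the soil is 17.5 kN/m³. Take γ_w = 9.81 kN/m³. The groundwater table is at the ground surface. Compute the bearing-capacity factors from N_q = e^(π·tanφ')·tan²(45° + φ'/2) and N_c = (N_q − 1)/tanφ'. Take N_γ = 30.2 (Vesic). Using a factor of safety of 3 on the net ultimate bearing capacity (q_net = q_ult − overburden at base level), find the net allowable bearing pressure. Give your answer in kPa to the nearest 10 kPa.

q_all(net) ≈ 340 kPa

N_q = e^(π·tan32°)·tan²(61°) = 23.18; N_c = (N_q − 1)/tanφ' = 35.49.
Water table at ground surface, so effective unit weight γ' = 17.5 − 9.81 = 7.69 kN/m³ is used throughout; overburden q = 7.69 × 1.5 = 11.535 kPa; the same γ' applies in the ½γBN_γ term.
Cohesion term c·N_c = 8.2 × 35.49 = 291.02 kPa; surcharge term q·N_q = 11.535 × 23.177 = 267.34 kPa; self-weight term 0.5·γ·B·N_γ = 0.5 × 7.69 × 4 × 30.2 = 464.48 kPa.
q_ult = 291.02 + 267.34 + 464.48 = 1022.8 kPa.
q_net = 1022.8 − 11.535 = 1011.3 kPa.
q_all(net) = 1011.3 / 3 = 337.1 kPa.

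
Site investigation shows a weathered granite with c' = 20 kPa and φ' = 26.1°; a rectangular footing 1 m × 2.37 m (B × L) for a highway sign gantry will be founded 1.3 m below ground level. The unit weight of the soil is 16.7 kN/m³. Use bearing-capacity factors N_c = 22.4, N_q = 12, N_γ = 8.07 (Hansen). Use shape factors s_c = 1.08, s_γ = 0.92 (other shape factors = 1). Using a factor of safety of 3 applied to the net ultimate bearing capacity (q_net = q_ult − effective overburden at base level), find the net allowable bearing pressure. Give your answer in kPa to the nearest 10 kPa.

q_all(net) ≈ 260 kPa

Effective surcharge at the founding depth q = γ·D_f = 16.7 × 1.3 = 21.71 kPa.
q_ult = c·N_c·s_c + q·N_q + 0.5·γ·B·N_γ·s_γ
     = 20 × 22.4 × 1.08 + 21.71 × 12 + 0.5 × 16.7 × 1 × 8.07 × 0.92
     = 483.84 + 260.52 + 61.994 = 806.35 kPa.
Net ultimate: q_net = 806.35 − 21.71 = 784.64 kPa.
q_all(net) = 784.64 / 3 = 261.55 kPa.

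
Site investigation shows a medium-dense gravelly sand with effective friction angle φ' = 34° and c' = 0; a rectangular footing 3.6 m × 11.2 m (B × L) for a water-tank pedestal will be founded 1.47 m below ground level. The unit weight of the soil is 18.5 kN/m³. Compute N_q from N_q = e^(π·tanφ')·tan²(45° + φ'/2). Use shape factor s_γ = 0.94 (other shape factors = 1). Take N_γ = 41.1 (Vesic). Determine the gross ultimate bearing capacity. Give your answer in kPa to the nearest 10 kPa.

q_ult ≈ 2090 kPa

tan34° = 0.6745, so N_q = e^(π×0.6745)·tan²(62°) = 8.323 × 3.537 = 29.44.
Effective surcharge at the founding depth q = γ·D_f = 18.5 × 1.47 = 27.195 kPa.
q_ult = q·N_q + 0.5·γ·B·N_γ·s_γ
     = 27.195 × 29.44 + 0.5 × 18.5 × 3.6 × 41.1 × 0.94
     = 800.62 + 1286.5 = 2087.1 kPa.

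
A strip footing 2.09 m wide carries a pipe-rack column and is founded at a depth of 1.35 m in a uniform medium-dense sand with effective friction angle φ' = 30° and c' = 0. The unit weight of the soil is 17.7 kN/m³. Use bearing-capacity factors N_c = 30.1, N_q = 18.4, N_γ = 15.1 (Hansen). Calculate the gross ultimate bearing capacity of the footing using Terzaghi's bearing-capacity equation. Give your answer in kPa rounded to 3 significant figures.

q_ult ≈ 719 kPa

q = γ·D_f = 17.7 × 1.35 = 23.895 kPa.
q·N_q = 23.895 × 18.4 = 439.67 kPa
0.5·γ·B·N_γ = 0.5 × 17.7 × 2.09 × 15.1 = 279.3 kPa
q_ult = 439.67 + 279.3 = 718.97 kPa.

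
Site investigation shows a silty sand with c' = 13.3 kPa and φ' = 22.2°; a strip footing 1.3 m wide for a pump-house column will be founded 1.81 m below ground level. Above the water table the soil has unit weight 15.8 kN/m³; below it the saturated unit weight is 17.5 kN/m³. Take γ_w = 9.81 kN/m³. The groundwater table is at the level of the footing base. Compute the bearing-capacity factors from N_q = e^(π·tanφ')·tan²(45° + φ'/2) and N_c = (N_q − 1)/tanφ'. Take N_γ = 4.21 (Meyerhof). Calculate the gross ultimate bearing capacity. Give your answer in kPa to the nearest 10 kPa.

tan22.2° = 0.4081, so N_q = e^(π×0.4081)·tan²(56.1°) = 3.604 × 2.215 = 7.98.
N_c = (7.98 − 1)/tan22.2° = 17.11.
Effective surcharge at the founding depth q = γ·D_f = 15.8 × 1.81 = 28.598 kPa.
The water table coincides with the base, so in the self-weight term γ → γ' = 7.69 kN/m³.
q_ult = c·N_c + q·N_q + 0.5·γ·B·N_γ
     = 13.3 × 17.108 + 28.598 × 7.9816 + 0.5 × 7.69 × 1.3 × 4.21
     = 227.53 + 228.26 + 21.044 = 476.84 kPa.

q_ult ≈ 480 kPa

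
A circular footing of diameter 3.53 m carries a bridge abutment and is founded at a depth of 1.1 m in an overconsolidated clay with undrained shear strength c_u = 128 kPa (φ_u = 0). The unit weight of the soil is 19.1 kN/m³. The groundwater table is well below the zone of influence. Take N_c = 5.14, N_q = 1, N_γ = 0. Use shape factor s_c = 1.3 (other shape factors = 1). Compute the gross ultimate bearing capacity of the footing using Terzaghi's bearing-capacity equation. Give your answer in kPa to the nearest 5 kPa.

q_ult ≈ 875 kPa

Overburden at base level: q = 19.1 × 1.1 = 21.01 kPa.
Cohesion term c·N_c·s_c = 128 × 5.14 × 1.3 = 855.3 kPa; surcharge term q·N_q = 21.01 × 1 = 21.01 kPa.
q_ult = 855.3 + 21.01 = 876.31 kPa.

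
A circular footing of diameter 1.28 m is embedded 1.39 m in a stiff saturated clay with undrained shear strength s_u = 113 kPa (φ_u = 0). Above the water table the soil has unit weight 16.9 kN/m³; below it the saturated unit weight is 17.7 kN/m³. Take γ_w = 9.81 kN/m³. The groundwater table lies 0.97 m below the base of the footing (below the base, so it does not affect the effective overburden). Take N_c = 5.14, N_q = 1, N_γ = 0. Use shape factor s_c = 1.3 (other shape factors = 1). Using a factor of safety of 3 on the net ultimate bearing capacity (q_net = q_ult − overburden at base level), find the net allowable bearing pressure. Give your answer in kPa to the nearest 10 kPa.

q = γ·D_f = 16.9 × 1.39 = 23.491 kPa.
c·N_c·s_c = 113 × 5.14 × 1.3 = 755.07 kPa
q·N_q = 23.491 × 1 = 23.491 kPa
q_ult = 755.07 + 23.491 = 778.56 kPa.
q_net = 778.56 − 23.491 = 755.07 kPa.
q_all(net) = 755.07 / 3 = 251.69 kPa.

q_all(net) ≈ 250 kPa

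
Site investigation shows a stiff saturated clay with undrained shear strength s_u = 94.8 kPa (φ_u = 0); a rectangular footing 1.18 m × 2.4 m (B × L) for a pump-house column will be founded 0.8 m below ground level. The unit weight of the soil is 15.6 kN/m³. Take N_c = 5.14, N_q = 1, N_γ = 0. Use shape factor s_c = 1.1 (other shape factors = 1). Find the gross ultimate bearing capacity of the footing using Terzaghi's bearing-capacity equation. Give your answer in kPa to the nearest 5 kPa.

q_ult ≈ 550 kPa

Effective surcharge at the founding depth q = γ·D_f = 15.6 × 0.8 = 12.48 kPa.
q_ult = c·N_c·s_c + q·N_q
     = 94.8 × 5.14 × 1.1 + 12.48 × 1
     = 536 + 12.48 = 548.48 kPa.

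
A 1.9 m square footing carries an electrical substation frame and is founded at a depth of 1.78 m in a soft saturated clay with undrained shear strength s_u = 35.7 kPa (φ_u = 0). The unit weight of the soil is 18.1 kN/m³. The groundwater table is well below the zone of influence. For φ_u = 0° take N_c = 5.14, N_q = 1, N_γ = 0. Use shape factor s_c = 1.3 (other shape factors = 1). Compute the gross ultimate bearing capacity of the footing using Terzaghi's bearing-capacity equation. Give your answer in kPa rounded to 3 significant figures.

q_ult ≈ 271 kPa

Overburden at base level: q = 18.1 × 1.78 = 32.218 kPa.
Cohesion term c·N_c·s_c = 35.7 × 5.14 × 1.3 = 238.55 kPa; surcharge term q·N_q = 32.218 × 1 = 32.218 kPa.
q_ult = 238.55 + 32.218 = 270.77 kPa.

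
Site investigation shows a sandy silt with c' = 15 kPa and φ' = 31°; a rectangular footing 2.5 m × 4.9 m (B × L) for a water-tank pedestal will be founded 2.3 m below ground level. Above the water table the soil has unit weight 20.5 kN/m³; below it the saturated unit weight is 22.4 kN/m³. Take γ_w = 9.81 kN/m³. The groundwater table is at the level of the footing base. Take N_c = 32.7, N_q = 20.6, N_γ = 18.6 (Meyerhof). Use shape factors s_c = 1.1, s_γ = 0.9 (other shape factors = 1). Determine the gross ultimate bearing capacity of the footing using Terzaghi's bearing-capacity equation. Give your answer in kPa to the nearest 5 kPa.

q_ult ≈ 1775 kPa

Overburden at base level: q = 20.5 × 2.3 = 47.15 kPa.
Below the base the soil is submerged, so the ½γBN_γ term uses γ' = 22.4 − 9.81 = 12.59 kN/m³.
Cohesion term c·N_c·s_c = 15 × 32.7 × 1.1 = 539.55 kPa; surcharge term q·N_q = 47.15 × 20.6 = 971.29 kPa; self-weight term 0.5·γ·B·N_γ·s_γ = 0.5 × 12.59 × 2.5 × 18.6 × 0.9 = 263.45 kPa.
q_ult = 539.55 + 971.29 + 263.45 = 1774.3 kPa.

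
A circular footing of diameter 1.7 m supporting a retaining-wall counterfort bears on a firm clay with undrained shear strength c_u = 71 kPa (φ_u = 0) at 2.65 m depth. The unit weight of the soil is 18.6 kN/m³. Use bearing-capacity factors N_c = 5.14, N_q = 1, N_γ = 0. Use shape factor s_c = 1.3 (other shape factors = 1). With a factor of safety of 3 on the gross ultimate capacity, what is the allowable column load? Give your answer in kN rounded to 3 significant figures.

P_all ≈ 396 kN

Overburden at base level: q = 18.6 × 2.65 = 49.29 kPa.
Cohesion term c·N_c·s_c = 71 × 5.14 × 1.3 = 474.42 kPa; surcharge term q·N_q = 49.29 × 1 = 49.29 kPa.
q_ult = 474.42 + 49.29 = 523.71 kPa.
Gross allowable pressure q_all = 523.71 / 3 = 174.57 kPa.
Footing area = 2.2698 m², so allowable column load = 174.57 × 2.2698 = 396.24 kN.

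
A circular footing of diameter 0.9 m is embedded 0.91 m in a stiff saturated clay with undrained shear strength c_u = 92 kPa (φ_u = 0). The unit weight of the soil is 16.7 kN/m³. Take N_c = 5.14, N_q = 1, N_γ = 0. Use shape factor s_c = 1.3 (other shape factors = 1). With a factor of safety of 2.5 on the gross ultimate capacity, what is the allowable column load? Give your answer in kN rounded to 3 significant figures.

q = γ·D_f = 16.7 × 0.91 = 15.197 kPa.
c·N_c·s_c = 92 × 5.14 × 1.3 = 614.74 kPa
q·N_q = 15.197 × 1 = 15.197 kPa
q_ult = 614.74 + 15.197 = 629.94 kPa.
Gross allowable pressure q_all = 629.94 / 2.5 = 251.98 kPa.
Footing area = 0.6362 m², so allowable column load = 251.98 × 0.6362 = 160.31 kN.

P_all ≈ 160 kN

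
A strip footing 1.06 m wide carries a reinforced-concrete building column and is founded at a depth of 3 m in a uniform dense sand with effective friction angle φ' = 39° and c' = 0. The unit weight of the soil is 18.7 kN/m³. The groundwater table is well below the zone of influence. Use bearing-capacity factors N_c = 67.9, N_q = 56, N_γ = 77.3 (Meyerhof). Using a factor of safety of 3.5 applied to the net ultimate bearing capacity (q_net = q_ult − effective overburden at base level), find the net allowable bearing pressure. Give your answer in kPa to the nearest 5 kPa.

q_all(net) ≈ 1100 kPa

Effective surcharge at the founding depth q = γ·D_f = 18.7 × 3 = 56.1 kPa.
q_ult = q·N_q + 0.5·γ·B·N_γ
     = 56.1 × 56 + 0.5 × 18.7 × 1.06 × 77.3
     = 3141.6 + 766.12 = 3907.7 kPa.
Net ultimate: q_net = 3907.7 − 56.1 = 3851.6 kPa.
q_all(net) = 3851.6 / 3.5 = 1100.5 kPa.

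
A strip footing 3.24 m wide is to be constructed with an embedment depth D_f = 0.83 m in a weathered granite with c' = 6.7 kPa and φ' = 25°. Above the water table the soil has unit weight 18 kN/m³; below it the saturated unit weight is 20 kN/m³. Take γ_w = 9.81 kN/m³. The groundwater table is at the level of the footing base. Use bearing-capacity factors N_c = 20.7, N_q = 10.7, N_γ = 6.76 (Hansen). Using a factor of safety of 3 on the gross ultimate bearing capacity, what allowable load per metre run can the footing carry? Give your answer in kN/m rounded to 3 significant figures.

≈ 443 kN/m

Overburden at base level: q = 18 × 0.83 = 14.94 kPa.
Below the base the soil is submerged, so the ½γBN_γ term uses γ' = 20 − 9.81 = 10.19 kN/m³.
Cohesion term c·N_c = 6.7 × 20.7 = 138.69 kPa; surcharge term q·N_q = 14.94 × 10.7 = 159.86 kPa; self-weight term 0.5·γ·B·N_γ = 0.5 × 10.19 × 3.24 × 6.76 = 111.59 kPa.
q_ult = 138.69 + 159.86 + 111.59 = 410.14 kPa.
Gross allowable pressure q_all = 410.14 / 3 = 136.71 kPa.
Allowable wall load = q_all × B = 136.71 × 3.24 = 442.95 kN per metre run.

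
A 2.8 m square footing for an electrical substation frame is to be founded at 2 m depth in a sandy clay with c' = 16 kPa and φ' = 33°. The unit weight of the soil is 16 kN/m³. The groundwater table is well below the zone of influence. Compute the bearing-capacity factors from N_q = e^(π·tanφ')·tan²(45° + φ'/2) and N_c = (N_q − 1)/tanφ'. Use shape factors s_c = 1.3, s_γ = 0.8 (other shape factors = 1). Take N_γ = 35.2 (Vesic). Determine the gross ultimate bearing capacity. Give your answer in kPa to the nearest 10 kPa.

q_ult ≈ 2270 kPa

tan33° = 0.6494, so N_q = e^(π×0.6494)·tan²(61.5°) = 7.692 × 3.392 = 26.09.
N_c = (26.09 − 1)/tan33° = 38.64.
Overburden at base level: q = 16 × 2 = 32 kPa.
Cohesion term c·N_c·s_c = 16 × 38.638 × 1.3 = 803.68 kPa; surcharge term q·N_q = 32 × 26.092 = 834.94 kPa; self-weight term 0.5·γ·B·N_γ·s_γ = 0.5 × 16 × 2.8 × 35.2 × 0.8 = 630.78 kPa.
q_ult = 803.68 + 834.94 + 630.78 = 2269.4 kPa.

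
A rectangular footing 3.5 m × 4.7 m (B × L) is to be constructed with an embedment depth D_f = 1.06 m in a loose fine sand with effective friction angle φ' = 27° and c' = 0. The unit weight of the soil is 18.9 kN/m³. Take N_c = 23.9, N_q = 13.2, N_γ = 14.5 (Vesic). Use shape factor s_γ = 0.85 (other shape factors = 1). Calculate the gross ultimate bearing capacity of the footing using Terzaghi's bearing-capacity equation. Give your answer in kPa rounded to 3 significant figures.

Effective surcharge at the founding depth q = γ·D_f = 18.9 × 1.06 = 20.034 kPa.
q_ult = q·N_q + 0.5·γ·B·N_γ·s_γ
     = 20.034 × 13.2 + 0.5 × 18.9 × 3.5 × 14.5 × 0.85
     = 264.45 + 407.65 = 672.1 kPa.

q_ult ≈ 672 kPa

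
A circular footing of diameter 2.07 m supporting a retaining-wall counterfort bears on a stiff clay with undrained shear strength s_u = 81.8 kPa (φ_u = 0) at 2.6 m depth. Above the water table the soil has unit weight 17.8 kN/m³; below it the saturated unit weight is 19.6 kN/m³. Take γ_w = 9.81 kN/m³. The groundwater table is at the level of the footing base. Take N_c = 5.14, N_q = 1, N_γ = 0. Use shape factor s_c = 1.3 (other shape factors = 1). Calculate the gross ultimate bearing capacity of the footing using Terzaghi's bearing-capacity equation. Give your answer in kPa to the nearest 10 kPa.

q_ult ≈ 590 kPa

q = γ·D_f = 17.8 × 2.6 = 46.28 kPa.
c·N_c·s_c = 81.8 × 5.14 × 1.3 = 546.59 kPa
q·N_q = 46.28 × 1 = 46.28 kPa
q_ult = 546.59 + 46.28 = 592.87 kPa.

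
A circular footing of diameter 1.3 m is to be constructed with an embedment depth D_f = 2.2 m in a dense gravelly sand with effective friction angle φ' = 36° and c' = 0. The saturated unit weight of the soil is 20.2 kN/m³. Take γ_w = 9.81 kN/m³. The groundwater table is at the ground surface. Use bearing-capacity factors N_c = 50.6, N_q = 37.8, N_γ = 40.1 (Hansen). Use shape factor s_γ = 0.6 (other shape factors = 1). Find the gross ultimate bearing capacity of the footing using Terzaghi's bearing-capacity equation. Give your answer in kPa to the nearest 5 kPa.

Water table at ground surface, so effective unit weight γ' = 20.2 − 9.81 = 10.39 kN/m³ is used throughout; overburden q = 10.39 × 2.2 = 22.858 kPa; the same γ' applies in the ½γBN_γ term.
Surcharge term q·N_q = 22.858 × 37.8 = 864.03 kPa; self-weight term 0.5·γ·B·N_γ·s_γ = 0.5 × 10.39 × 1.3 × 40.1 × 0.6 = 162.49 kPa.
q_ult = 864.03 + 162.49 = 1026.5 kPa.

q_ult ≈ 1025 kPa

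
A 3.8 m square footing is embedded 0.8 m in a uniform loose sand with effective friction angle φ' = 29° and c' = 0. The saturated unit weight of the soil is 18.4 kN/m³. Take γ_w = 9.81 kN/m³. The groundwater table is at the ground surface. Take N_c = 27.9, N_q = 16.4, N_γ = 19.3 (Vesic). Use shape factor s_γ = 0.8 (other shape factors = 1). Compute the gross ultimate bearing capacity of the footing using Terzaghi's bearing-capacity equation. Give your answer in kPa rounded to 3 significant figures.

q_ult ≈ 365 kPa

γ' = 18.4 − 9.81 = 8.59 kN/m³ (submerged throughout). q = 8.59 × 0.8 = 6.872 kPa; the same γ' applies in the ½γBN_γ term.
q·N_q = 6.872 × 16.4 = 112.7 kPa
0.5·γ·B·N_γ·s_γ = 0.5 × 8.59 × 3.8 × 19.3 × 0.8 = 252 kPa
q_ult = 112.7 + 252 = 364.7 kPa.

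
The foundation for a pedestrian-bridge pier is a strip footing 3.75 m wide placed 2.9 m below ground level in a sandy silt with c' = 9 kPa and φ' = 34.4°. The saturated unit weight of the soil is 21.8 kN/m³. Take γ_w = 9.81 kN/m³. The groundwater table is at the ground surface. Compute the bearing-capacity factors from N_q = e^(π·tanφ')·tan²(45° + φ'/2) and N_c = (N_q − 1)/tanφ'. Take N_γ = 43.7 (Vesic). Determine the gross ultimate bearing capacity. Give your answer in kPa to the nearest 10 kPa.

tan34.4° = 0.6847, so N_q = e^(π×0.6847)·tan²(62.2°) = 8.594 × 3.597 = 30.92.
N_c = (30.92 − 1)/tan34.4° = 43.69.
γ' = 21.8 − 9.81 = 11.99 kN/m³ (submerged throughout). q = 11.99 × 2.9 = 34.771 kPa; the same γ' applies in the ½γBN_γ term.
c·N_c = 9 × 43.692 = 393.23 kPa
q·N_q = 34.771 × 30.917 = 1075 kPa
0.5·γ·B·N_γ = 0.5 × 11.99 × 3.75 × 43.7 = 982.43 kPa
q_ult = 393.23 + 1075 + 982.43 = 2450.7 kPa.

q_ult ≈ 2450 kPa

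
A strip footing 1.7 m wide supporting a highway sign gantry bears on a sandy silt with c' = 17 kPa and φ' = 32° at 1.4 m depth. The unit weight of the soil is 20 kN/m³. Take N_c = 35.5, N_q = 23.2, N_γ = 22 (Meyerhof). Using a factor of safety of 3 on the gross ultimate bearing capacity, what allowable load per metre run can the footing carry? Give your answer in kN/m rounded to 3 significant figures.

q = γ·D_f = 20 × 1.4 = 28 kPa.
c·N_c = 17 × 35.5 = 603.5 kPa
q·N_q = 28 × 23.2 = 649.6 kPa
0.5·γ·B·N_γ = 0.5 × 20 × 1.7 × 22 = 374 kPa
q_ult = 603.5 + 649.6 + 374 = 1627.1 kPa.
Gross allowable pressure q_all = 1627.1 / 3 = 542.37 kPa.
Allowable wall load = q_all × B = 542.37 × 1.7 = 922.02 kN per metre run.

≈ 922 kN/m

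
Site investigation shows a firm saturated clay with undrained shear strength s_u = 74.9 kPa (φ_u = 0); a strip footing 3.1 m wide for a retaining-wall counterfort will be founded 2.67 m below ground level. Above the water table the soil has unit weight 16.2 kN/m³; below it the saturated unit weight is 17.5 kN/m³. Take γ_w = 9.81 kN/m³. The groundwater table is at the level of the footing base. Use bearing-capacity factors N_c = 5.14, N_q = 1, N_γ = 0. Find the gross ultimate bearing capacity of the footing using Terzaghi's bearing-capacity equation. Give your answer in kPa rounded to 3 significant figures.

Overburden at base level: q = 16.2 × 2.67 = 43.254 kPa.
Cohesion term c·N_c = 74.9 × 5.14 = 384.99 kPa; surcharge term q·N_q = 43.254 × 1 = 43.254 kPa.
q_ult = 384.99 + 43.254 = 428.24 kPa.

q_ult ≈ 428 kPa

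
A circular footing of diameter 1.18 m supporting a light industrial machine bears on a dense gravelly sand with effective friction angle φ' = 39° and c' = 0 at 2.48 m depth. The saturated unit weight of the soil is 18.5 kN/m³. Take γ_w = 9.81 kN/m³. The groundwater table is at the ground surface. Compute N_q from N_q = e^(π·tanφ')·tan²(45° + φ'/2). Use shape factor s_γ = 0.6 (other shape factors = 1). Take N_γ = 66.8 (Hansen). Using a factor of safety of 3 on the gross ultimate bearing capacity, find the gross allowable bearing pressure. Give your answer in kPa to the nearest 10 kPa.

q_all ≈ 470 kPa

N_q = e^(π·tan39°)·tan²(64.5°) = 55.96.
With the water table at the surface the whole profile is submerged: γ' = 18.5 − 9.81 = 8.69 kN/m³, so q = γ'·D_f = 21.551 kPa; the same γ' applies in the ½γBN_γ term.
q_ult = q·N_q + 0.5·γ·B·N_γ·s_γ
     = 21.551 × 55.957 + 0.5 × 8.69 × 1.18 × 66.8 × 0.6
     = 1206 + 205.49 = 1411.4 kPa.
q_all = 1411.4 / 3 = 470.48 kPa.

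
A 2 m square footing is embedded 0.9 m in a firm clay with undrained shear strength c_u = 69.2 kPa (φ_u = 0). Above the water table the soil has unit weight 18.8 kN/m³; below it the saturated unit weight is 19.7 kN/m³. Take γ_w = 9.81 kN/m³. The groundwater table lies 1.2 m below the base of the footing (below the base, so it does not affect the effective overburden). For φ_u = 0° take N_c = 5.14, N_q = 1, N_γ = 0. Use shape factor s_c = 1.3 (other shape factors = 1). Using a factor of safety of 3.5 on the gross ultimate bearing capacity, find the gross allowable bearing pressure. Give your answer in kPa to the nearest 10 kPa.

q = γ·D_f = 18.8 × 0.9 = 16.92 kPa.
c·N_c·s_c = 69.2 × 5.14 × 1.3 = 462.39 kPa
q·N_q = 16.92 × 1 = 16.92 kPa
q_ult = 462.39 + 16.92 = 479.31 kPa.
q_all = 479.31 / 3.5 = 136.95 kPa.

q_all ≈ 140 kPa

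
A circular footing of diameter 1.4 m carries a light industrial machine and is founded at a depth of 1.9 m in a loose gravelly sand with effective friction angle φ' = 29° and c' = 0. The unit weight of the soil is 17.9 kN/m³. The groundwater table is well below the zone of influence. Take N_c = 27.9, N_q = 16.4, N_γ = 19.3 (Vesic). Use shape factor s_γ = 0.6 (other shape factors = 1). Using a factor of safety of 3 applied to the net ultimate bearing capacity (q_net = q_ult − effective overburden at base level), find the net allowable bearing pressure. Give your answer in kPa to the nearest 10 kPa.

Overburden at base level: q = 17.9 × 1.9 = 34.01 kPa.
Surcharge term q·N_q = 34.01 × 16.4 = 557.76 kPa; self-weight term 0.5·γ·B·N_γ·s_γ = 0.5 × 17.9 × 1.4 × 19.3 × 0.6 = 145.1 kPa.
q_ult = 557.76 + 145.1 = 702.86 kPa.
Net ultimate: q_net = 702.86 − 34.01 = 668.85 kPa.
q_all(net) = 668.85 / 3 = 222.95 kPa.

q_all(net) ≈ 220 kPa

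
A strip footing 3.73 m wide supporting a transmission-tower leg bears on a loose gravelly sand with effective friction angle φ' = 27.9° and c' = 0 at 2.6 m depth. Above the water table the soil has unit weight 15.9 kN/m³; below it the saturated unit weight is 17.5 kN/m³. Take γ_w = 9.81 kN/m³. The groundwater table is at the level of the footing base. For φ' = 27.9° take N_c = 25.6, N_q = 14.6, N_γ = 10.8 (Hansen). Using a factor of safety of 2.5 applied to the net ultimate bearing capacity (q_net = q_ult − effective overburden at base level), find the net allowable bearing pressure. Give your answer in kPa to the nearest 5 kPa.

Effective surcharge at the founding depth q = γ·D_f = 15.9 × 2.6 = 41.34 kPa.
The water table coincides with the base, so in the self-weight term γ → γ' = 7.69 kN/m³.
q_ult = q·N_q + 0.5·γ·B·N_γ
     = 41.34 × 14.6 + 0.5 × 7.69 × 3.73 × 10.8
     = 603.56 + 154.89 = 758.46 kPa.
Net ultimate: q_net = 758.46 − 41.34 = 717.12 kPa.
q_all(net) = 717.12 / 2.5 = 286.85 kPa.

q_all(net) ≈ 285 kPa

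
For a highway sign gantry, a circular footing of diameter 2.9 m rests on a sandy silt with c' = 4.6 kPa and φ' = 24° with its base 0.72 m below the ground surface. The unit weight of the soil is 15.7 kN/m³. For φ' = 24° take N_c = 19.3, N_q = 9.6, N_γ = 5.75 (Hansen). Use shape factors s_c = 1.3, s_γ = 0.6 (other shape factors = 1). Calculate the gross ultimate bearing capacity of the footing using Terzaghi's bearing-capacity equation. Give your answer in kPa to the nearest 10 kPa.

q_ult ≈ 300 kPa

Overburden at base level: q = 15.7 × 0.72 = 11.304 kPa.
Cohesion term c·N_c·s_c = 4.6 × 19.3 × 1.3 = 115.41 kPa; surcharge term q·N_q = 11.304 × 9.6 = 108.52 kPa; self-weight term 0.5·γ·B·N_γ·s_γ = 0.5 × 15.7 × 2.9 × 5.75 × 0.6 = 78.539 kPa.
q_ult = 115.41 + 108.52 + 78.539 = 302.47 kPa.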